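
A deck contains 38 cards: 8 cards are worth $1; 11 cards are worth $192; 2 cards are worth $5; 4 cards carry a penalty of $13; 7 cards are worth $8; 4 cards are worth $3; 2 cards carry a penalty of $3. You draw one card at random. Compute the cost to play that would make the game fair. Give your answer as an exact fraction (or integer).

1070/19 dollars

E[payout] = (8/38)·1 + (11/38)·192 + (2/38)·5 + (4/38)·(-13) + (7/38)·8 + (4/38)·3 + (2/38)·(-3) = 1070/19
Fair fee = E[payout] = 1070/19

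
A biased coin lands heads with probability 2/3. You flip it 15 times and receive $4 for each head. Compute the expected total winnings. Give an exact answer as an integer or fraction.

$40

E[#heads] = 15·2/3 = 10 (linearity over flips).
E[winnings] = 4·10 = 40.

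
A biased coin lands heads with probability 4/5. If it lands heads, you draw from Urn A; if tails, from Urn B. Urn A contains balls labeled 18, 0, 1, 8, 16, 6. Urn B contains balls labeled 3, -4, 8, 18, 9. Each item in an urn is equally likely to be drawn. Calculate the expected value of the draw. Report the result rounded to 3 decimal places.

E[X | Urn A] = (18 + 0 + 1 + 8 + 16 + 6)/6 = 49/6
E[X | Urn B] = (3 − 4 + 8 + 18 + 9)/5 = 34/5
E[X] = (4/5)·49/6 + (1/5)·34/5 = 592/75 ≈ 7.893

7.893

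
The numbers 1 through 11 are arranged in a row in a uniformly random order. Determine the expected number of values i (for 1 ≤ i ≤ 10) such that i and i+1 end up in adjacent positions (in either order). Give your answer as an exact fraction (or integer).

20/11

For each i ∈ {1,…,10}, let Xᵢ = 1 if i and i+1 are adjacent. P(Xᵢ=1) = 2·(11−1)!/11! = 2/11.
By linearity, E[ΣXᵢ] = (10)·(2/11) = 20/11.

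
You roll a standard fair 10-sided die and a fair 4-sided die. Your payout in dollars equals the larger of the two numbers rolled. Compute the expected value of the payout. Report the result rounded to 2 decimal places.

$5.75

Distribution of the larger of the two numbers rolled: 1 w.p. 1/40, 2 w.p. 3/40, 3 w.p. 1/8, 4 w.p. 7/40, 5 w.p. 1/10, 6 w.p. 1/10, …
E[payout] = (1/40)·1 + (3/40)·2 + (1/8)·3 + (7/40)·4 + (1/10)·5 + (1/10)·6 + (1/10)·7 + (1/10)·8 + (1/10)·9 + (1/10)·10 = 23/4
≈ $5.75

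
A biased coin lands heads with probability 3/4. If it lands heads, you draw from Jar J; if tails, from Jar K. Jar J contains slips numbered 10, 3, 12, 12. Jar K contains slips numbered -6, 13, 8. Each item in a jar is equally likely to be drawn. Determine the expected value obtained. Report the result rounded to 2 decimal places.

8.19

E[X | Jar J] = (10 + 3 + 12 + 12)/4 = 37/4
E[X | Jar K] = (-6 + 13 + 8)/3 = 5
E[X] = (3/4)·37/4 + (1/4)·5 = 131/16 ≈ 8.19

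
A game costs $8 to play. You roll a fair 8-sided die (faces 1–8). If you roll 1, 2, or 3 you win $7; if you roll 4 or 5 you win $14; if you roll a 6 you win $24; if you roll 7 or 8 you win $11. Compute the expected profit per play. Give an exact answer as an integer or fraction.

E[payout] = (3/8)·7 + (1/4)·11 + (1/4)·14 + (1/8)·24 = 95/8
Expected profit = 95/8 − 8 = 31/8

31/8 dollars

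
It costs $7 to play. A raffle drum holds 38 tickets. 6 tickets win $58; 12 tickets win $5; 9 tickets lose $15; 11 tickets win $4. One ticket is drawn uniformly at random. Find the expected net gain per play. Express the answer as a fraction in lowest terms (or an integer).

51/38 dollars

E[payout] = (6/38)·58 + (12/38)·5 + (9/38)·(-15) + (11/38)·4 = 317/38
Expected profit = 317/38 − 7 = 51/38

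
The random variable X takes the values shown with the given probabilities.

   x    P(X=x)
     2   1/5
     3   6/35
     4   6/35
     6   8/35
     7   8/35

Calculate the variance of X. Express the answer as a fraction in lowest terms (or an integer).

E[X] = (1/5)·2 + (6/35)·3 + (6/35)·4 + (8/35)·6 + (8/35)·7 = 32/7
E[X²] = (1/5)·4 + (6/35)·9 + (6/35)·16 + (8/35)·36 + (8/35)·49 = 858/35
Var(X) = 858/35 − (32/7)² = 886/245

886/245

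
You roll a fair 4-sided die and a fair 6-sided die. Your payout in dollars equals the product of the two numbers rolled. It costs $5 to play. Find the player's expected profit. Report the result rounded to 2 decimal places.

$3.75

Distribution of the product of the two numbers rolled: 1 w.p. 1/24, 2 w.p. 1/12, 3 w.p. 1/12, 4 w.p. 1/8, 5 w.p. 1/24, 6 w.p. 1/8, …
E[payout] = (1/24)·1 + (1/12)·2 + (1/12)·3 + (1/8)·4 + (1/24)·5 + (1/8)·6 + (1/12)·8 + (1/24)·9 + (1/24)·10 + (1/8)·12 + (1/24)·15 + (1/24)·16 + (1/24)·18 + (1/24)·20 + (1/24)·24 = 35/4
Expected profit = 35/4 − 5 = 15/4 ≈ $3.75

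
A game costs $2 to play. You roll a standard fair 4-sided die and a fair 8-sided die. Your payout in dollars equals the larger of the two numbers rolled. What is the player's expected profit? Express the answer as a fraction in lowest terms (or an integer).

45/16 dollars

Distribution of the larger of the two numbers rolled: 1 w.p. 1/32, 2 w.p. 3/32, 3 w.p. 5/32, 4 w.p. 7/32, 5 w.p. 1/8, 6 w.p. 1/8, …
E[payout] = (1/32)·1 + (3/32)·2 + (5/32)·3 + (7/32)·4 + (1/8)·5 + (1/8)·6 + (1/8)·7 + (1/8)·8 = 77/16
Expected profit = 77/16 − 2 = 45/16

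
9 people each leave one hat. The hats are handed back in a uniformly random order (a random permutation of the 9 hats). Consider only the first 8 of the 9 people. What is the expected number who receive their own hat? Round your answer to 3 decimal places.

0.889

Let Xᵢ = 1 if person i gets their own hat. For each i, P(Xᵢ=1) = 1/9.
By linearity of expectation, E[X₁+…+X_8] = 8·(1/9) = 8/9.
≈ 0.889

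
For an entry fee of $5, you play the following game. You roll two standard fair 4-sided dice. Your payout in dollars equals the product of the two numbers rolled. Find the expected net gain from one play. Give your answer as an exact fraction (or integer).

Distribution of the product of the two numbers rolled: 1 w.p. 1/16, 2 w.p. 1/8, 3 w.p. 1/8, 4 w.p. 3/16, 6 w.p. 1/8, 8 w.p. 1/8, …
E[payout] = (1/16)·1 + (1/8)·2 + (1/8)·3 + (3/16)·4 + (1/8)·6 + (1/8)·8 + (1/16)·9 + (1/8)·12 + (1/16)·16 = 25/4
Expected profit = 25/4 − 5 = 5/4

5/4 dollars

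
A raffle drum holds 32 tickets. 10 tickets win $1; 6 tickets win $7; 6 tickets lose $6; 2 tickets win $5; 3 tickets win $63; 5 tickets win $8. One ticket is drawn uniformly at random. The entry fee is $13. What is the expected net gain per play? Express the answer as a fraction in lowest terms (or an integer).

E[payout] = (10/32)·1 + (6/32)·7 + (6/32)·(-6) + (2/32)·5 + (3/32)·63 + (5/32)·8 = 255/32
Expected profit = 255/32 − 13 = -161/32

-161/32 dollars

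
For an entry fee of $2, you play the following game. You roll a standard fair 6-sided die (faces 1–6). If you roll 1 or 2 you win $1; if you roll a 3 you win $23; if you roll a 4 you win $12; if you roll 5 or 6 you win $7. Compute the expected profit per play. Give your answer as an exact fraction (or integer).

13/2 dollars

E[payout] = (1/3)·1 + (1/3)·7 + (1/6)·12 + (1/6)·23 = 17/2
Expected profit = 17/2 − 2 = 13/2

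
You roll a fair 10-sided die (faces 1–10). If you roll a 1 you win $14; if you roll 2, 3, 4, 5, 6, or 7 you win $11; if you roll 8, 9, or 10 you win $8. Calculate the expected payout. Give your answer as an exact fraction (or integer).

52/5 dollars

E[payout] = (3/10)·8 + (3/5)·11 + (1/10)·14 = 52/5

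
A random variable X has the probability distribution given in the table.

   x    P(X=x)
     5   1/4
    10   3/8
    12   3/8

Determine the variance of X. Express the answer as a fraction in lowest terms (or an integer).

E[X] = (1/4)·5 + (3/8)·10 + (3/8)·12 = 19/2
E[X²] = (1/4)·25 + (3/8)·100 + (3/8)·144 = 391/4
Var(X) = 391/4 − (19/2)² = 15/2

15/2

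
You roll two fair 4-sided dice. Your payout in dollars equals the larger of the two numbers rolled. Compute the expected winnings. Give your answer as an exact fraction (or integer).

25/8 dollars

Distribution of the larger of the two numbers rolled: 1 w.p. 1/16, 2 w.p. 3/16, 3 w.p. 5/16, 4 w.p. 7/16
E[payout] = (1/16)·1 + (3/16)·2 + (5/16)·3 + (7/16)·4 = 25/8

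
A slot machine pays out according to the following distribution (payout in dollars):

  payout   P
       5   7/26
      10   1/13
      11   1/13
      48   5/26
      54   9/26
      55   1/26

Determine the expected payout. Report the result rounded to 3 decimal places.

E[X] = (7/26)·5 + (1/13)·10 + (1/13)·11 + (5/26)·48 + (9/26)·54 + (1/26)·55
     = 33 ≈ 33.000

$33.000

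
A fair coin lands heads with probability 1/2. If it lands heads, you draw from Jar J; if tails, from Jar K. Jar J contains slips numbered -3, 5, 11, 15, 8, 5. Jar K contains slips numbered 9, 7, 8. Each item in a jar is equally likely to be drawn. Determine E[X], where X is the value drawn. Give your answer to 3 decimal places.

7.417

E[X | Jar J] = (-3 + 5 + 11 + 15 + 8 + 5)/6 = 41/6
E[X | Jar K] = (9 + 7 + 8)/3 = 8
E[X] = (1/2)·41/6 + (1/2)·8 = 89/12 ≈ 7.417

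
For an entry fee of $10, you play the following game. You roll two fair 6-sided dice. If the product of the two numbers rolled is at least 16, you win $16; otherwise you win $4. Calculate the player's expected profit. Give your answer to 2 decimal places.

-$2.33

E[payout] = (25/36)·4 + (11/36)·16 = 23/3
Expected profit = 23/3 − 10 = -7/3 ≈ -$2.33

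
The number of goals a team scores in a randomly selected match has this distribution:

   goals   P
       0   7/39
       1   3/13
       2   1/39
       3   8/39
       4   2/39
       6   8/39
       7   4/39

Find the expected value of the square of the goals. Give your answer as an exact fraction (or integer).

601/39

E[X²] = (7/39)·0 + (3/13)·1 + (1/39)·4 + (8/39)·9 + (2/39)·16 + (8/39)·36 + (4/39)·49
     = 601/39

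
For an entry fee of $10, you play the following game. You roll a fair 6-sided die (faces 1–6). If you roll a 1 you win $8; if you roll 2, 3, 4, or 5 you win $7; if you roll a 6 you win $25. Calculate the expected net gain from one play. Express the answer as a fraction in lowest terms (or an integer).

E[payout] = (2/3)·7 + (1/6)·8 + (1/6)·25 = 61/6
Expected profit = 61/6 − 10 = 1/6

1/6 dollars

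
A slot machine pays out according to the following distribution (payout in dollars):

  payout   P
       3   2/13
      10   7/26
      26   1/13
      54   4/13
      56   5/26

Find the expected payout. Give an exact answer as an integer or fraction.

423/13 dollars

E[X] = (2/13)·3 + (7/26)·10 + (1/13)·26 + (4/13)·54 + (5/26)·56
     = 423/13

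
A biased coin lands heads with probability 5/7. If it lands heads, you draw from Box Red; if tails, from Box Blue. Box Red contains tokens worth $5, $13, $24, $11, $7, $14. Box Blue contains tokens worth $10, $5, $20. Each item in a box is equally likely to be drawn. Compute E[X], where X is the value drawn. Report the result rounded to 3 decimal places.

E[X | Box Red] = (5 + 13 + 24 + 11 + 7 + 14)/6 = 37/3
E[X | Box Blue] = (10 + 5 + 20)/3 = 35/3
E[X] = (5/7)·37/3 + (2/7)·35/3 = 85/7 ≈ 12.143

$12.143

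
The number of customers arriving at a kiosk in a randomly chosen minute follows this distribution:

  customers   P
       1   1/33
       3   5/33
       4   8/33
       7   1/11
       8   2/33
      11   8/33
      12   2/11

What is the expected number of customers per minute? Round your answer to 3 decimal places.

E[X] = (1/33)·1 + (5/33)·3 + (8/33)·4 + (1/11)·7 + (2/33)·8 + (8/33)·11 + (2/11)·12
     = 245/33 ≈ 7.424

7.424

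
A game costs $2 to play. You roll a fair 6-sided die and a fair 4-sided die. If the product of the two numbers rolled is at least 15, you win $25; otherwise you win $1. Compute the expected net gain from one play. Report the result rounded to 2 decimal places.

E[payout] = (19/24)·1 + (5/24)·25 = 6
Expected profit = 6 − 2 = 4 ≈ $4.00

$4.00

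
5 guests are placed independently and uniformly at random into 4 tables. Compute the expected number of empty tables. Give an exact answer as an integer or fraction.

Let Xⱼ=1 if table j is empty. P(Xⱼ=1) = ((4-1)/4)^5 = 243/1024.
By linearity, E[#empty] = 4·243/1024 = 243/256.

243/256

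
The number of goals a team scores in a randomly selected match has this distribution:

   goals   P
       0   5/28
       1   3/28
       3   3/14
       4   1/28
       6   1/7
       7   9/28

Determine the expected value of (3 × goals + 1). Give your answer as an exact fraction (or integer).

13

E[3x+1] = (5/28)·1 + (3/28)·4 + (3/14)·10 + (1/28)·13 + (1/7)·19 + (9/28)·22
     = 13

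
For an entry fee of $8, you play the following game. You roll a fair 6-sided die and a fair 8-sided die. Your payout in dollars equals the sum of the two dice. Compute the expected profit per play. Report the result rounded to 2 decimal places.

Distribution of the sum of the two dice: 2 w.p. 1/48, 3 w.p. 1/24, 4 w.p. 1/16, 5 w.p. 1/12, 6 w.p. 5/48, 7 w.p. 1/8, …
E[payout] = (1/48)·2 + (1/24)·3 + (1/16)·4 + (1/12)·5 + (5/48)·6 + (1/8)·7 + (1/8)·8 + (1/8)·9 + (5/48)·10 + (1/12)·11 + (1/16)·12 + (1/24)·13 + (1/48)·14 = 8
Expected profit = 8 − 8 = 0 ≈ $0.00

$0.00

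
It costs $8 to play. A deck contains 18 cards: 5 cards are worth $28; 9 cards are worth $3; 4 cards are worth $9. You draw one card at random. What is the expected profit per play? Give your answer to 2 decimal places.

$3.28

E[payout] = (5/18)·28 + (9/18)·3 + (4/18)·9 = 203/18
Expected profit = 203/18 − 8 = 59/18 ≈ $3.28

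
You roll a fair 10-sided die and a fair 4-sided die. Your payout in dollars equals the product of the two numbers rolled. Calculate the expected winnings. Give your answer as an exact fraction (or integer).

55/4 dollars

Distribution of the product of the two numbers rolled: 1 w.p. 1/40, 2 w.p. 1/20, 3 w.p. 1/20, 4 w.p. 3/40, 5 w.p. 1/40, 6 w.p. 3/40, …
E[payout] = (1/40)·1 + (1/20)·2 + (1/20)·3 + (3/40)·4 + (1/40)·5 + (3/40)·6 + (1/40)·7 + (3/40)·8 + (1/20)·9 + (1/20)·10 + (3/40)·12 + (1/40)·14 + (1/40)·15 + (1/20)·16 + (1/20)·18 + (1/20)·20 + (1/40)·21 + (1/20)·24 + (1/40)·27 + (1/40)·28 + (1/40)·30 + (1/40)·32 + (1/40)·36 + (1/40)·40 = 55/4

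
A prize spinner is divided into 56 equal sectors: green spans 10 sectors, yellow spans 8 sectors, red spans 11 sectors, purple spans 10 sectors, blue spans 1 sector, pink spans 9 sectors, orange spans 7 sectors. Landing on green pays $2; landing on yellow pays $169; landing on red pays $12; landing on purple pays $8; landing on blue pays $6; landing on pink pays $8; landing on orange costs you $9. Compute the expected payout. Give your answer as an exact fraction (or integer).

E[payout] = (10/56)·2 + (8/56)·169 + (11/56)·12 + (10/56)·8 + (1/56)·6 + (9/56)·8 + (7/56)·(-9) = 1599/56

1599/56 dollars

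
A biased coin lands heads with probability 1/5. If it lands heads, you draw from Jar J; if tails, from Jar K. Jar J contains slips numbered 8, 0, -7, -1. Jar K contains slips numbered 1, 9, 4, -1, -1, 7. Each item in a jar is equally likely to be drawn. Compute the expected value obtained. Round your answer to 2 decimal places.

E[X | Jar J] = (8 + 0 − 7 − 1)/4 = 0
E[X | Jar K] = (1 + 9 + 4 − 1 − 1 + 7)/6 = 19/6
E[X] = (1/5)·0 + (4/5)·19/6 = 38/15 ≈ 2.53

2.53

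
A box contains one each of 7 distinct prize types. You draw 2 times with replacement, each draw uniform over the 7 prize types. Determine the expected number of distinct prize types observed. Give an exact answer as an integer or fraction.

13/7

Let Xⱼ=1 if type j appears at least once. P(Xⱼ=1) = 1 − ((7−1)/7)^2 = 13/49.
E[#distinct] = 7·13/49 = 13/7.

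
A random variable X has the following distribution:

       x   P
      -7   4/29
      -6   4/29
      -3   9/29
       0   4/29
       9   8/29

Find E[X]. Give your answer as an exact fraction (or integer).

E[X] = (4/29)·(-7) + (4/29)·(-6) + (9/29)·(-3) + (4/29)·0 + (8/29)·9
     = -7/29

-7/29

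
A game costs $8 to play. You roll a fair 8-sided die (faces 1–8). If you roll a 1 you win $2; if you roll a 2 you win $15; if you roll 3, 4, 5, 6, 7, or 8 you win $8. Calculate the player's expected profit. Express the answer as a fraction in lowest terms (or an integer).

E[payout] = (1/8)·2 + (3/4)·8 + (1/8)·15 = 65/8
Expected profit = 65/8 − 8 = 1/8

1/8 dollars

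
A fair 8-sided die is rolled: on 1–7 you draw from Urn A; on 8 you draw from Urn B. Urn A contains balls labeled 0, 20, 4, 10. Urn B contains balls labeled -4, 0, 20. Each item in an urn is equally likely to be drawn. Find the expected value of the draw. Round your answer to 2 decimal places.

8.10

E[X | Urn A] = (0 + 20 + 4 + 10)/4 = 17/2
E[X | Urn B] = (-4 + 0 + 20)/3 = 16/3
E[X] = (7/8)·17/2 + (1/8)·16/3 = 389/48 ≈ 8.10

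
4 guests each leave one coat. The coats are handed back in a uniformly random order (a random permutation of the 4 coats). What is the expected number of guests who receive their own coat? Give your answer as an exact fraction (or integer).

Let Xᵢ = 1 if person i gets their own coat. For each i, P(Xᵢ=1) = 1/4.
By linearity of expectation, E[X₁+…+X_4] = 4·(1/4) = 1.

1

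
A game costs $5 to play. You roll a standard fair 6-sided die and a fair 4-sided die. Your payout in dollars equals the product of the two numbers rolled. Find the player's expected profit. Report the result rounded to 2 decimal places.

$3.75

Distribution of the product of the two numbers rolled: 1 w.p. 1/24, 2 w.p. 1/12, 3 w.p. 1/12, 4 w.p. 1/8, 5 w.p. 1/24, 6 w.p. 1/8, …
E[payout] = (1/24)·1 + (1/12)·2 + (1/12)·3 + (1/8)·4 + (1/24)·5 + (1/8)·6 + (1/12)·8 + (1/24)·9 + (1/24)·10 + (1/8)·12 + (1/24)·15 + (1/24)·16 + (1/24)·18 + (1/24)·20 + (1/24)·24 = 35/4
Expected profit = 35/4 − 5 = 15/4 ≈ $3.75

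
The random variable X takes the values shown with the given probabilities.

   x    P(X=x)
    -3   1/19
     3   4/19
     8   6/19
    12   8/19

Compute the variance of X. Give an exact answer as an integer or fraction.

E[X] = (1/19)·(-3) + (4/19)·3 + (6/19)·8 + (8/19)·12 = 153/19
E[X²] = (1/19)·9 + (4/19)·9 + (6/19)·64 + (8/19)·144 = 1581/19
Var(X) = 1581/19 − (153/19)² = 6630/361

6630/361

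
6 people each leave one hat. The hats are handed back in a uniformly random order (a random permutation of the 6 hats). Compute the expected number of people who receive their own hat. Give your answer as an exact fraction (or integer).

Let Xᵢ = 1 if person i gets their own hat. For each i, P(Xᵢ=1) = 1/6.
By linearity of expectation, E[X₁+…+X_6] = 6·(1/6) = 1.

1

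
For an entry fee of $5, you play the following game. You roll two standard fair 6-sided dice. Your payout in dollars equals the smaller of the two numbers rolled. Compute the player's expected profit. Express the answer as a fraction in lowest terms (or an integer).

Distribution of the smaller of the two numbers rolled: 1 w.p. 11/36, 2 w.p. 1/4, 3 w.p. 7/36, 4 w.p. 5/36, 5 w.p. 1/12, 6 w.p. 1/36
E[payout] = (11/36)·1 + (1/4)·2 + (7/36)·3 + (5/36)·4 + (1/12)·5 + (1/36)·6 = 91/36
Expected profit = 91/36 − 5 = -89/36

-89/36 dollars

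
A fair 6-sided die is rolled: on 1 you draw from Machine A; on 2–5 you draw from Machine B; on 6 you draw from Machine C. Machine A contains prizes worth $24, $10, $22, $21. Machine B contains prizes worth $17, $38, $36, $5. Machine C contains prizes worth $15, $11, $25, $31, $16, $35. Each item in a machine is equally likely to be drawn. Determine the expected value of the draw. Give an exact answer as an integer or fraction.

1649/72 dollars

E[X | Machine A] = (24 + 10 + 22 + 21)/4 = 77/4
E[X | Machine B] = (17 + 38 + 36 + 5)/4 = 24
E[X | Machine C] = (15 + 11 + 25 + 31 + 16 + 35)/6 = 133/6
E[X] = (1/6)·77/4 + (2/3)·24 + (1/6)·133/6 = 1649/72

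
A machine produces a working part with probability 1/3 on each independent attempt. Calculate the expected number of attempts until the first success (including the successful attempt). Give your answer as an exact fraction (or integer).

For a geometric distribution, E[trials] = 1/p = 1/(1/3) = 3.

3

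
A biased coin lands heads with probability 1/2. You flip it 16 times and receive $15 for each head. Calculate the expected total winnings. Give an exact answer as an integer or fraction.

$120

E[#heads] = 16·1/2 = 8 (linearity over flips).
E[winnings] = 15·8 = 120.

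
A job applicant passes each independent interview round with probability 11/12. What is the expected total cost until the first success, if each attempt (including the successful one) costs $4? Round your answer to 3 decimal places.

E[#attempts] = 1/p = 12/11; E[cost] = 4·12/11 = 48/11.
≈ 4.364

$4.364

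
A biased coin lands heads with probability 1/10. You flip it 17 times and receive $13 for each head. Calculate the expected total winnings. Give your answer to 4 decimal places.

$22.1000

E[#heads] = 17·1/10 = 17/10 (linearity over flips).
E[winnings] = 13·17/10 = 221/10.
≈ 22.1000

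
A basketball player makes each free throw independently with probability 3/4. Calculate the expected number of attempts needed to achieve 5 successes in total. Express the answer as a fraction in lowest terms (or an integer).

20/3

By linearity (sum of 5 independent geometric waits), E[trials] = 5/p = 5/(3/4) = 20/3.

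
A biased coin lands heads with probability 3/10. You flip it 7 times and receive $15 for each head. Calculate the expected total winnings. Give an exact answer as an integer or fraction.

63/2 dollars

E[#heads] = 7·3/10 = 21/10 (linearity over flips).
E[winnings] = 15·21/10 = 63/2.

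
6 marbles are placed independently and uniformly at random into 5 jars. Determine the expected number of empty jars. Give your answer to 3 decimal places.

Let Xⱼ=1 if jar j is empty. P(Xⱼ=1) = ((5-1)/5)^6 = 4096/15625.
By linearity, E[#empty] = 5·4096/15625 = 4096/3125.
≈ 1.311

1.311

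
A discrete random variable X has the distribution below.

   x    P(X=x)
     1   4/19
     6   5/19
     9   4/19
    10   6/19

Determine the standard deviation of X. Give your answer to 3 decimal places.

3.391

E[X] = 130/19, E[X²] = 1108/19
Var(X) = E[X²] − (E[X])² = 1108/19 − 16900/361 = 4152/361
SD(X) = √(4152/361) ≈ 3.391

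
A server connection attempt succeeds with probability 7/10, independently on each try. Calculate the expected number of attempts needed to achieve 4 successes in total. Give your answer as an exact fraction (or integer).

By linearity (sum of 4 independent geometric waits), E[trials] = 4/p = 4/(7/10) = 40/7.

40/7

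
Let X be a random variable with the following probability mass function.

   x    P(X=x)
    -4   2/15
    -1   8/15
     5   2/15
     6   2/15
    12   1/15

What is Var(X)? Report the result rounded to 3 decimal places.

E[X] = (2/15)·(-4) + (8/15)·(-1) + (2/15)·5 + (2/15)·6 + (1/15)·12 = 6/5
E[X²] = (2/15)·16 + (8/15)·1 + (2/15)·25 + (2/15)·36 + (1/15)·144 = 102/5
Var(X) = 102/5 − (6/5)² = 474/25 ≈ 18.960

18.960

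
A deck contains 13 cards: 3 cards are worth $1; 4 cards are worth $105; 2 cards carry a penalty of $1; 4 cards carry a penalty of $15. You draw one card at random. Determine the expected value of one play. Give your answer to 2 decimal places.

$27.77

E[payout] = (3/13)·1 + (4/13)·105 + (2/13)·(-1) + (4/13)·(-15) = 361/13
≈ $27.77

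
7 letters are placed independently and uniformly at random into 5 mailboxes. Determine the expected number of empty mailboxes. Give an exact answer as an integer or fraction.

16384/15625

Let Xⱼ=1 if mailbox j is empty. P(Xⱼ=1) = ((5-1)/5)^7 = 16384/78125.
By linearity, E[#empty] = 5·16384/78125 = 16384/15625.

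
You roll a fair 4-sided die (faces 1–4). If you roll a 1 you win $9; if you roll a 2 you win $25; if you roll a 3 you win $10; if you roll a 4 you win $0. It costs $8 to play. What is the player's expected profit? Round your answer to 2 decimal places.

E[payout] = (1/4)·0 + (1/4)·9 + (1/4)·10 + (1/4)·25 = 11
Expected profit = 11 − 8 = 3 ≈ $3.00

$3.00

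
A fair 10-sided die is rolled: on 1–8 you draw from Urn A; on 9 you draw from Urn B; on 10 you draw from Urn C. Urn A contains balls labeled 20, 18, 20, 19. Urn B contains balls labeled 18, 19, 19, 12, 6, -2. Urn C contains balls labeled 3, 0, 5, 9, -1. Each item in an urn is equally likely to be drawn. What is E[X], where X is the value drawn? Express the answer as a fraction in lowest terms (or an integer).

423/25

E[X | Urn A] = (20 + 18 + 20 + 19)/4 = 77/4
E[X | Urn B] = (18 + 19 + 19 + 12 + 6 − 2)/6 = 12
E[X | Urn C] = (3 + 0 + 5 + 9 − 1)/5 = 16/5
E[X] = (4/5)·77/4 + (1/10)·12 + (1/10)·16/5 = 423/25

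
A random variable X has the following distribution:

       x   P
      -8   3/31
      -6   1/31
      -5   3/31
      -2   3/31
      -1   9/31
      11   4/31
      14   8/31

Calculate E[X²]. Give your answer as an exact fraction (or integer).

2376/31

E[X²] = (3/31)·64 + (1/31)·36 + (3/31)·25 + (3/31)·4 + (9/31)·1 + (4/31)·121 + (8/31)·196
     = 2376/31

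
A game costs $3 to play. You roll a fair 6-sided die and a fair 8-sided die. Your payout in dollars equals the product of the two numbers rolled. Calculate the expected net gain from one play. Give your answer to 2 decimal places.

$12.75

Distribution of the product of the two numbers rolled: 1 w.p. 1/48, 2 w.p. 1/24, 3 w.p. 1/24, 4 w.p. 1/16, 5 w.p. 1/24, 6 w.p. 1/12, …
E[payout] = (1/48)·1 + (1/24)·2 + (1/24)·3 + (1/16)·4 + (1/24)·5 + (1/12)·6 + (1/48)·7 + (1/16)·8 + (1/48)·9 + (1/24)·10 + (1/12)·12 + (1/48)·14 + (1/24)·15 + (1/24)·16 + (1/24)·18 + (1/24)·20 + (1/48)·21 + (1/16)·24 + (1/48)·25 + (1/48)·28 + (1/24)·30 + (1/48)·32 + (1/48)·35 + (1/48)·36 + (1/48)·40 + (1/48)·42 + (1/48)·48 = 63/4
Expected profit = 63/4 − 3 = 51/4 ≈ $12.75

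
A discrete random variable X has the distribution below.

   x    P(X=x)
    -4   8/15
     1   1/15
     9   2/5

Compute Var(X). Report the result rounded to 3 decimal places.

E[X] = (8/15)·(-4) + (1/15)·1 + (2/5)·9 = 23/15
E[X²] = (8/15)·16 + (1/15)·1 + (2/5)·81 = 41
Var(X) = 41 − (23/15)² = 8696/225 ≈ 38.649

38.649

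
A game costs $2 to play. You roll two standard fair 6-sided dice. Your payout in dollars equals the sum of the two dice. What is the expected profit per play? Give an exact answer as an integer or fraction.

Distribution of the sum of the two dice: 2 w.p. 1/36, 3 w.p. 1/18, 4 w.p. 1/12, 5 w.p. 1/9, 6 w.p. 5/36, 7 w.p. 1/6, …
E[payout] = (1/36)·2 + (1/18)·3 + (1/12)·4 + (1/9)·5 + (5/36)·6 + (1/6)·7 + (5/36)·8 + (1/9)·9 + (1/12)·10 + (1/18)·11 + (1/36)·12 = 7
Expected profit = 7 − 2 = 5

$5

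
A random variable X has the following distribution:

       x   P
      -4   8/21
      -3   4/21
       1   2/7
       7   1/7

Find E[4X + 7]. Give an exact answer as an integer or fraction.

E[4x+7] = (8/21)·(-9) + (4/21)·(-5) + (2/7)·11 + (1/7)·35
     = 79/21

79/21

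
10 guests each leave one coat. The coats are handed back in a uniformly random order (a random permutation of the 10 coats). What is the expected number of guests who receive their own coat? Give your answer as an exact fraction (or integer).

Let Xᵢ = 1 if person i gets their own coat. For each i, P(Xᵢ=1) = 1/10.
By linearity of expectation, E[X₁+…+X_10] = 10·(1/10) = 1.

1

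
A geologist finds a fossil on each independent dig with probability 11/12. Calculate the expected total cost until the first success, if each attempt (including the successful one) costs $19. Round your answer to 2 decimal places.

E[#attempts] = 1/p = 12/11; E[cost] = 19·12/11 = 228/11.
≈ 20.73

$20.73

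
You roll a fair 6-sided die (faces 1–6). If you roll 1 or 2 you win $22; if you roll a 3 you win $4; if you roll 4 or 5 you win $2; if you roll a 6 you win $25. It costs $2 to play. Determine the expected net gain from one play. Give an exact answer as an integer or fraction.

E[payout] = (1/3)·2 + (1/6)·4 + (1/3)·22 + (1/6)·25 = 77/6
Expected profit = 77/6 − 2 = 65/6

65/6 dollars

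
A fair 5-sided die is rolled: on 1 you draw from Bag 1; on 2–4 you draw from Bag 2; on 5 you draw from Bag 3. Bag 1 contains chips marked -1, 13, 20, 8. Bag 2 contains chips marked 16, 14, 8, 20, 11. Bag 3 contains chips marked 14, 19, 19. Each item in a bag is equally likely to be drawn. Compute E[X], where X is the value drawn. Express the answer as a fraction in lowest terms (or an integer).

1031/75

E[X | Bag 1] = (-1 + 13 + 20 + 8)/4 = 10
E[X | Bag 2] = (16 + 14 + 8 + 20 + 11)/5 = 69/5
E[X | Bag 3] = (14 + 19 + 19)/3 = 52/3
E[X] = (1/5)·10 + (3/5)·69/5 + (1/5)·52/3 = 1031/75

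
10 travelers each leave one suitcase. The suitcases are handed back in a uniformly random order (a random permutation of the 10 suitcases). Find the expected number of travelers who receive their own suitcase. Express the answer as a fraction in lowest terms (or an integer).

1

Let Xᵢ = 1 if person i gets their own suitcase. For each i, P(Xᵢ=1) = 1/10.
By linearity of expectation, E[X₁+…+X_10] = 10·(1/10) = 1.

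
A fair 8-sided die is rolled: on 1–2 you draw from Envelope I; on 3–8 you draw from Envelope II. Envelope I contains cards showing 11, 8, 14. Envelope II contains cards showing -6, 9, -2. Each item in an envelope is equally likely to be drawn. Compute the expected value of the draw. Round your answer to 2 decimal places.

3.00

E[X | Envelope I] = (11 + 8 + 14)/3 = 11
E[X | Envelope II] = (-6 + 9 − 2)/3 = 1/3
E[X] = (1/4)·11 + (3/4)·1/3 = 3 ≈ 3.00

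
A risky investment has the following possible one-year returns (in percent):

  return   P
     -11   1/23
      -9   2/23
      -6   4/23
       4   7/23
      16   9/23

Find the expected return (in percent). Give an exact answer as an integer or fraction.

E[X] = (1/23)·(-11) + (2/23)·(-9) + (4/23)·(-6) + (7/23)·4 + (9/23)·16
     = 119/23

119/23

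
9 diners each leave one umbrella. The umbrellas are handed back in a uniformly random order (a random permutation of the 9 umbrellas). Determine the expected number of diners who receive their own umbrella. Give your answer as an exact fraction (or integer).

Let Xᵢ = 1 if person i gets their own umbrella. For each i, P(Xᵢ=1) = 1/9.
By linearity of expectation, E[X₁+…+X_9] = 9·(1/9) = 1.

1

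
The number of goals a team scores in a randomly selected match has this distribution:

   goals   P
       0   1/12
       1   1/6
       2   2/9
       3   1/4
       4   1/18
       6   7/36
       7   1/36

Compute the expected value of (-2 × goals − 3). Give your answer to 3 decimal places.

E[-2x-3] = (1/12)·(-3) + (1/6)·(-5) + (2/9)·(-7) + (1/4)·(-9) + (1/18)·(-11) + (7/36)·(-15) + (1/36)·(-17)
     = -80/9 ≈ -8.889

-8.889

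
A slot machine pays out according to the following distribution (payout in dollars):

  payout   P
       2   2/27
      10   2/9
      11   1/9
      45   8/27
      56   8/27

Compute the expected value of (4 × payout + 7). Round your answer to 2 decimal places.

E[4x+7] = (2/27)·15 + (2/9)·47 + (1/9)·51 + (8/27)·187 + (8/27)·231
     = 3809/27 ≈ 141.07

141.07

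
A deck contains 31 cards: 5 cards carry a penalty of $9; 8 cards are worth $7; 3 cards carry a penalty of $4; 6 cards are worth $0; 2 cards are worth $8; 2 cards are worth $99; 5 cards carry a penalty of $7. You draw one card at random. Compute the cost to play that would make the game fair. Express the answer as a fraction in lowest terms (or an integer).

178/31 dollars

E[payout] = (5/31)·(-9) + (8/31)·7 + (3/31)·(-4) + (6/31)·0 + (2/31)·8 + (2/31)·99 + (5/31)·(-7) = 178/31
Fair fee = E[payout] = 178/31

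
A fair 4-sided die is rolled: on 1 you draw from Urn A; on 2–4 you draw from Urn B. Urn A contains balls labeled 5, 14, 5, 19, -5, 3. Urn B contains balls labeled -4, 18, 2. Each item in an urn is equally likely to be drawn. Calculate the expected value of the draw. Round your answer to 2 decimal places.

E[X | Urn A] = (5 + 14 + 5 + 19 − 5 + 3)/6 = 41/6
E[X | Urn B] = (-4 + 18 + 2)/3 = 16/3
E[X] = (1/4)·41/6 + (3/4)·16/3 = 137/24 ≈ 5.71

5.71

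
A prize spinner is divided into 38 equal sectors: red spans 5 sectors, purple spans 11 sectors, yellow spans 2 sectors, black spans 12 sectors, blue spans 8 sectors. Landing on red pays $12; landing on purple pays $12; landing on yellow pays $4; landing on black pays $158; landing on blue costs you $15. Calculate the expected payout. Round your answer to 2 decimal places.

E[payout] = (5/38)·12 + (11/38)·12 + (2/38)·4 + (12/38)·158 + (8/38)·(-15) = 52
≈ $52.00

$52.00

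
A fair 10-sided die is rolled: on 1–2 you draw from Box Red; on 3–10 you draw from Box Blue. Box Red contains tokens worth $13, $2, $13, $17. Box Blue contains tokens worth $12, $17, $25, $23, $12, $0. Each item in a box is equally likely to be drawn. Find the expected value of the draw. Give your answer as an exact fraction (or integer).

E[X | Box Red] = (13 + 2 + 13 + 17)/4 = 45/4
E[X | Box Blue] = (12 + 17 + 25 + 23 + 12 + 0)/6 = 89/6
E[X] = (1/5)·45/4 + (4/5)·89/6 = 847/60

847/60 dollars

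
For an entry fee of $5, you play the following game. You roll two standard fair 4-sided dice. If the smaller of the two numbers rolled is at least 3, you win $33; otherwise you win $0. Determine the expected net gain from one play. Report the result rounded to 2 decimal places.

E[payout] = (3/4)·0 + (1/4)·33 = 33/4
Expected profit = 33/4 − 5 = 13/4 ≈ $3.25

$3.25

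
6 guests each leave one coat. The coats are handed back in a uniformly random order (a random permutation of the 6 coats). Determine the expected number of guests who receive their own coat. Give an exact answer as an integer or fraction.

Let Xᵢ = 1 if person i gets their own coat. For each i, P(Xᵢ=1) = 1/6.
By linearity of expectation, E[X₁+…+X_6] = 6·(1/6) = 1.

1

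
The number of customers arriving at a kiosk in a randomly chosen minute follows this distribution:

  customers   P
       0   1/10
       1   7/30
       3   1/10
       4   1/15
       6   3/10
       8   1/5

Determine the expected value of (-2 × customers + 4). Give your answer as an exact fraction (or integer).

-22/5

E[-2x+4] = (1/10)·4 + (7/30)·2 + (1/10)·(-2) + (1/15)·(-4) + (3/10)·(-8) + (1/5)·(-12)
     = -22/5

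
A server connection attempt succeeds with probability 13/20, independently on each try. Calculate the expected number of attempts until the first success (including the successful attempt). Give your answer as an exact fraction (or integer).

20/13

For a geometric distribution, E[trials] = 1/p = 1/(13/20) = 20/13.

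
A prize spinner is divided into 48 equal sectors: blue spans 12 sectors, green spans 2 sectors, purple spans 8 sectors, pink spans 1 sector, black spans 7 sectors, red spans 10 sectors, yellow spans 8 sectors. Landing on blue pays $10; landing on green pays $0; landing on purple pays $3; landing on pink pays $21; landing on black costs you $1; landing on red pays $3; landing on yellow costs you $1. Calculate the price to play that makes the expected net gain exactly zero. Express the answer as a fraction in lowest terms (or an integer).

15/4 dollars

E[payout] = (12/48)·10 + (2/48)·0 + (8/48)·3 + (1/48)·21 + (7/48)·(-1) + (10/48)·3 + (8/48)·(-1) = 15/4
Fair fee = E[payout] = 15/4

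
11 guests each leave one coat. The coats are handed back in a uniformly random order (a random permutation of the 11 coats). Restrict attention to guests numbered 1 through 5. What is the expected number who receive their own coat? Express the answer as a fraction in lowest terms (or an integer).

5/11

Let Xᵢ = 1 if person i gets their own coat. For each i, P(Xᵢ=1) = 1/11.
By linearity of expectation, E[X₁+…+X_5] = 5·(1/11) = 5/11.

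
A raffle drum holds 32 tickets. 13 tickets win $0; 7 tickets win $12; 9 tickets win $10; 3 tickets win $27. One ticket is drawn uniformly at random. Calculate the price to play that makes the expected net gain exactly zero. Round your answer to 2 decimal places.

$7.97

E[payout] = (13/32)·0 + (7/32)·12 + (9/32)·10 + (3/32)·27 = 255/32
Fair fee = E[payout] = 255/32 ≈ $7.97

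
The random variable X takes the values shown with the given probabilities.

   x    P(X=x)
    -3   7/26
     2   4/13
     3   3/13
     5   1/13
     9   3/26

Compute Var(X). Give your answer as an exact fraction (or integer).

2248/169

E[X] = (7/26)·(-3) + (4/13)·2 + (3/13)·3 + (1/13)·5 + (3/26)·9 = 25/13
E[X²] = (7/26)·9 + (4/13)·4 + (3/13)·9 + (1/13)·25 + (3/26)·81 = 17
Var(X) = 17 − (25/13)² = 2248/169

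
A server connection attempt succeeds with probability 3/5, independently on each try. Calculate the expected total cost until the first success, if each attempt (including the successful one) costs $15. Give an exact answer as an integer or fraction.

$25

E[#attempts] = 1/p = 5/3; E[cost] = 15·5/3 = 25.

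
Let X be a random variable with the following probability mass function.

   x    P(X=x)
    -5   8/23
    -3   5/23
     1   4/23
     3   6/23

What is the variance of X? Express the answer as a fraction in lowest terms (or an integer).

5880/529

E[X] = (8/23)·(-5) + (5/23)·(-3) + (4/23)·1 + (6/23)·3 = -33/23
E[X²] = (8/23)·25 + (5/23)·9 + (4/23)·1 + (6/23)·9 = 303/23
Var(X) = 303/23 − (-33/23)² = 5880/529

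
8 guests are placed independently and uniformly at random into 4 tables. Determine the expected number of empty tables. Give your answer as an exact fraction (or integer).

6561/16384

Let Xⱼ=1 if table j is empty. P(Xⱼ=1) = ((4-1)/4)^8 = 6561/65536.
By linearity, E[#empty] = 4·6561/65536 = 6561/16384.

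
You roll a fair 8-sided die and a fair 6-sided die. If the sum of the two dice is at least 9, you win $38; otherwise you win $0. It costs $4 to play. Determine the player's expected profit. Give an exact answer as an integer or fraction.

101/8 dollars

E[payout] = (9/16)·0 + (7/16)·38 = 133/8
Expected profit = 133/8 − 4 = 101/8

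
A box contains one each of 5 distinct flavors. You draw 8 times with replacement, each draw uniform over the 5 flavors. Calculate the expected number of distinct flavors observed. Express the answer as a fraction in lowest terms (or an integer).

Let Xⱼ=1 if type j appears at least once. P(Xⱼ=1) = 1 − ((5−1)/5)^8 = 325089/390625.
E[#distinct] = 5·325089/390625 = 325089/78125.

325089/78125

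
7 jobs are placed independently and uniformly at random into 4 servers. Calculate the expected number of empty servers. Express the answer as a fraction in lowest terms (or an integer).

2187/4096

Let Xⱼ=1 if server j is empty. P(Xⱼ=1) = ((4-1)/4)^7 = 2187/16384.
By linearity, E[#empty] = 4·2187/16384 = 2187/4096.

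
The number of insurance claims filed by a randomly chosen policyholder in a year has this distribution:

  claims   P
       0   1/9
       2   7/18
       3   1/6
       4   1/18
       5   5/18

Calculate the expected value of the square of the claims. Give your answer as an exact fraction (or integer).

E[X²] = (1/9)·0 + (7/18)·4 + (1/6)·9 + (1/18)·16 + (5/18)·25
     = 98/9

98/9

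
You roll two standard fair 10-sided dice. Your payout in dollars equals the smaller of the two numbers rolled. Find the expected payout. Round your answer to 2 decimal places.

Distribution of the smaller of the two numbers rolled: 1 w.p. 19/100, 2 w.p. 17/100, 3 w.p. 3/20, 4 w.p. 13/100, 5 w.p. 11/100, 6 w.p. 9/100, …
E[payout] = (19/100)·1 + (17/100)·2 + (3/20)·3 + (13/100)·4 + (11/100)·5 + (9/100)·6 + (7/100)·7 + (1/20)·8 + (3/100)·9 + (1/100)·10 = 77/20
≈ $3.85

$3.85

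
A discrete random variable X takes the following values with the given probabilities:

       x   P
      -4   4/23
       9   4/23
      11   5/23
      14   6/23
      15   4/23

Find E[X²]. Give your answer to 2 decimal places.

133.43

E[X²] = (4/23)·16 + (4/23)·81 + (5/23)·121 + (6/23)·196 + (4/23)·225
     = 3069/23 ≈ 133.43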